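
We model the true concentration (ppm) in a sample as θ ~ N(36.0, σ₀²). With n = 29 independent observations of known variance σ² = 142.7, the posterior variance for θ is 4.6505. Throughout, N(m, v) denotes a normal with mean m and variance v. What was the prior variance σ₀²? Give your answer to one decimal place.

σ₀² = 84.7

For the Normal–Normal model with known σ², precisions add: τ_n = τ₀ + n/σ².
So 1/σ₀² = 1/4.6505 − 29/142.7 = 0.215031 − 0.203224 = 0.011807.
Hence σ₀² = 1/0.011807 ≈ 84.7.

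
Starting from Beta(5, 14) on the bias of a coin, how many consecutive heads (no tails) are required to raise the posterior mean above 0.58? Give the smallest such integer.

k = 15

After k heads and 0 tails the posterior is Beta(5+k, 14), with mean (5+k)/(5+14+k).
Set (5+k)/(19+k) > 0.58 and solve: k > (0.58·19 − 5)/(1 − 0.58) = 14.333.
The smallest integer exceeding 14.333 is 15, and checking k=15: (20)/(34) = 0.5882 > 0.58.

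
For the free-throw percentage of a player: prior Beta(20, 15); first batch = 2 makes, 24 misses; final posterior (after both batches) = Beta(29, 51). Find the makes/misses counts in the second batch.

Because Beta–binomial updating is additive in the counts, the combined data contributed (α_post−α_prior, β_post−β_prior) successes and failures.
Total across both batches: 29−20=9 makes, 51−15=36 misses.
Subtract the first batch: 9−2=7 makes and 36−24=12 misses.

7 makes and 12 misses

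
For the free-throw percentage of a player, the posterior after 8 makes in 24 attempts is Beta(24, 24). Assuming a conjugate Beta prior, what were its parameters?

Beta(16, 8)

Beta is conjugate to the binomial likelihood: posterior = Beta(a+s, b+f).
So a = 24 − 8 = 16 and b = 24 − 16 = 8.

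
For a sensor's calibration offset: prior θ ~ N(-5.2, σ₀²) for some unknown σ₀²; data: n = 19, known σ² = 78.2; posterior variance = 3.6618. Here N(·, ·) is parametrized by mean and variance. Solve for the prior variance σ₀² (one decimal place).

For the Normal–Normal model with known σ², precisions add: τ_n = τ₀ + n/σ².
So 1/σ₀² = 1/3.6618 − 19/78.2 = 0.273090 − 0.242967 = 0.030123.
Hence σ₀² = 1/0.030123 ≈ 33.2.

σ₀² = 33.2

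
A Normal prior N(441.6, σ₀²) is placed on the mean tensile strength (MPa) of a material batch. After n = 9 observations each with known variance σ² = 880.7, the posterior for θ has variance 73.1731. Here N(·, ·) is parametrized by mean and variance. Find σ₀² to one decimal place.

σ₀² = 290.1

For the Normal–Normal model with known σ², precisions add: τ_n = τ₀ + n/σ².
So 1/σ₀² = 1/73.1731 − 9/880.7 = 0.013666 − 0.010219 = 0.003447.
Hence σ₀² = 1/0.003447 ≈ 290.1.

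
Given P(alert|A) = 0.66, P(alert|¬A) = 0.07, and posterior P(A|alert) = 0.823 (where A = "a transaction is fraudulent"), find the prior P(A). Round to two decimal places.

Bayes' rule in odds form gives O(A|E) = O(A)·[P(E|A)/P(E|¬A)], hence O(A) = O(A|E)/LR.
Posterior odds = 0.823/(1−0.823) = 4.6497. LR = 0.66/0.07 = 9.4286.
Prior odds = 4.6497/9.4286 = 0.4931, so P(A) = 0.4931/(1+0.4931) ≈ 0.33.

P(A) = 0.33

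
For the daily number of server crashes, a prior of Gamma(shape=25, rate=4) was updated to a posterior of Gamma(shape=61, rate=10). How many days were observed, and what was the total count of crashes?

Gamma–Poisson conjugacy: posterior shape = α + Σxᵢ, posterior rate = β + n.
Matching: Σxᵢ = 61 − 25 = 36 and n = 10 − 4 = 6.

n = 6 days with total 36 crashes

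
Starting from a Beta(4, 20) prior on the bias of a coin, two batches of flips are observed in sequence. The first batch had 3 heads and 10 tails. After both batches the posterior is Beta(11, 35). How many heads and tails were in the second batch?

Sequential conjugate updates are equivalent to a single update on the pooled data, so total successes = posterior α − prior α and total failures = posterior β − prior β.
Total across both batches: 11−4=7 heads, 35−20=15 tails.
Subtract the first batch: 7−3=4 heads and 15−10=5 tails.

4 heads and 5 tails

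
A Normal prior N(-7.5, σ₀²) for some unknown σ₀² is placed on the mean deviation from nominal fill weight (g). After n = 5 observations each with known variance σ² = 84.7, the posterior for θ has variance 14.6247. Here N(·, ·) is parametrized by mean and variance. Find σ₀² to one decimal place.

For the Normal–Normal model with known σ², precisions add: τ_n = τ₀ + n/σ².
So 1/σ₀² = 1/14.6247 − 5/84.7 = 0.068377 − 0.059032 = 0.009345.
Hence σ₀² = 1/0.009345 ≈ 107.0.

σ₀² = 107.0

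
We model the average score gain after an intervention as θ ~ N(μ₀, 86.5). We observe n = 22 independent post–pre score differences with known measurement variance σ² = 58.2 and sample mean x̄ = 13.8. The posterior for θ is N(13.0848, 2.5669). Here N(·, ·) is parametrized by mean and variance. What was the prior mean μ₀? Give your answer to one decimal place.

The posterior mean is a precision-weighted average: μ_n = (τ₀μ₀ + τ_data·x̄)/(τ₀+τ_data), with τ₀=1/σ₀² and τ_data=n/σ².
Here τ₀ = 1/86.5 = 0.011561 and τ_data = 22/58.2 = 0.378007, so τ_n = 0.389568.
Rearranging for μ₀: μ₀ = (μ_n·τ_n − τ_data·x̄)/τ₀ = (13.0848·0.389568 − 0.378007·13.8) / 0.011561 = -0.119077/0.011561 ≈ -10.3.

μ₀ = -10.3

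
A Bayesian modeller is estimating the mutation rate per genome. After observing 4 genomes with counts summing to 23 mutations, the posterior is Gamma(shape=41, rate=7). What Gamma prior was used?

Gamma(shape=18, rate=3)

Gamma–Poisson conjugacy: posterior shape = α + Σxᵢ, posterior rate = β + n.
So α = 41 − 23 = 18 and β = 7 − 4 = 3.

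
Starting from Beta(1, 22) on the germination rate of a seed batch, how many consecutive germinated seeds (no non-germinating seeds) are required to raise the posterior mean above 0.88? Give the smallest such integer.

After k germinated seeds and 0 non-germinating seeds the posterior is Beta(1+k, 22), with mean (1+k)/(1+22+k).
Set (1+k)/(23+k) > 0.88 and solve: k > (0.88·23 − 1)/(1 − 0.88) = 160.333.
The smallest integer exceeding 160.333 is 161.

k = 161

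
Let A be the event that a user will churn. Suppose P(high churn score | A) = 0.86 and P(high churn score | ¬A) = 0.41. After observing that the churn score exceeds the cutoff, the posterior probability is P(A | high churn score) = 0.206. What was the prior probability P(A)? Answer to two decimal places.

P(A) = 0.11

In odds form, posterior odds = prior odds × likelihood ratio, so prior odds = posterior odds ÷ LR.
Posterior odds = 0.206/(1−0.206) = 0.2594. LR = 0.86/0.41 = 2.0976.
Prior odds = 0.2594/2.0976 = 0.1237, so P(A) = 0.1237/(1+0.1237) ≈ 0.11.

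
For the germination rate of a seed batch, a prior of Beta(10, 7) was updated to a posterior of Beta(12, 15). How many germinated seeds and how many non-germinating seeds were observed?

A Beta(a, b) prior with s successes and f failures in binomial data gives a Beta(a+s, b+f) posterior.
Match parameters: s=12−10=2, f=15−7=8.

2 germinated seeds and 8 non-germinating seeds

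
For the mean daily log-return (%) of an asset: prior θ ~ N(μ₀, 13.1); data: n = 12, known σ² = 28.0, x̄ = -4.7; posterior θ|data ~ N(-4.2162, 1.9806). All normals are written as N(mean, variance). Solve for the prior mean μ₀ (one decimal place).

With known observation variance, the Normal–Normal posterior has precision τ_n = τ₀ + n/σ² and mean μ_n = (τ₀μ₀ + (n/σ²)x̄)/τ_n.
Here τ₀ = 1/13.1 = 0.076336 and τ_data = 12/28.0 = 0.428571, so τ_n = 0.504907.
Rearranging for μ₀: μ₀ = (μ_n·τ_n − τ_data·x̄)/τ₀ = (-4.2162·0.504907 − 0.428571·-4.7) / 0.076336 = -0.114505/0.076336 ≈ -1.5.

μ₀ = -1.5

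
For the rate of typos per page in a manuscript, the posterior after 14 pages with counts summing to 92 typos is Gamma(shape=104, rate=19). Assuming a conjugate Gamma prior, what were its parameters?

A Gamma(α, β) prior (rate parametrization) on a Poisson rate with n observations summing to S gives posterior Gamma(α+S, β+n).
So α = 104 − 92 = 12 and β = 19 − 14 = 5.

Gamma(shape=12, rate=5)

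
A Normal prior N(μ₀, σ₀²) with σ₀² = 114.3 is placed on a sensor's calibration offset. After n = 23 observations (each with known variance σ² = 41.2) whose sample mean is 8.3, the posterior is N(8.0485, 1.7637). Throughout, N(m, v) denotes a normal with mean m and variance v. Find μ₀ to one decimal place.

μ₀ = -8.0

With known observation variance, the Normal–Normal posterior has precision τ_n = τ₀ + n/σ² and mean μ_n = (τ₀μ₀ + (n/σ²)x̄)/τ_n.
Here τ₀ = 1/114.3 = 0.008749 and τ_data = 23/41.2 = 0.558252, so τ_n = 0.567001.
Rearranging for μ₀: μ₀ = (μ_n·τ_n − τ_data·x̄)/τ₀ = (8.0485·0.567001 − 0.558252·8.3) / 0.008749 = -0.069984/0.008749 ≈ -8.0.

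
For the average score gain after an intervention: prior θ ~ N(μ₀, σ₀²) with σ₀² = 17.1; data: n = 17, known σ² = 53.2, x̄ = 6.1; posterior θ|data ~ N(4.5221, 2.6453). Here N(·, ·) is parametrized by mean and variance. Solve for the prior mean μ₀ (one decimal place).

μ₀ = -4.1

The posterior mean is a precision-weighted average: μ_n = (τ₀μ₀ + τ_data·x̄)/(τ₀+τ_data), with τ₀=1/σ₀² and τ_data=n/σ².
Here τ₀ = 1/17.1 = 0.058480 and τ_data = 17/53.2 = 0.319549, so τ_n = 0.378029.
Rearranging for μ₀: μ₀ = (μ_n·τ_n − τ_data·x̄)/τ₀ = (4.5221·0.378029 − 0.319549·6.1) / 0.058480 = -0.239764/0.058480 ≈ -4.1.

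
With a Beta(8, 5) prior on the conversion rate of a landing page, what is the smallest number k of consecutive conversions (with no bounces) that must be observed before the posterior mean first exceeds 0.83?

After k conversions and 0 bounces the posterior is Beta(8+k, 5), with mean (8+k)/(8+5+k).
Set (8+k)/(13+k) > 0.83 and solve: k > (0.83·13 − 8)/(1 − 0.83) = 16.412.
The smallest integer exceeding 16.412 is 17, and checking k=17: (25)/(30) = 0.8333 > 0.83.

k = 17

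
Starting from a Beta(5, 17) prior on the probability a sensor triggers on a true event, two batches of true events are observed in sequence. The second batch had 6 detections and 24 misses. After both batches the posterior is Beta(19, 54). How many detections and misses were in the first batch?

Because Beta–binomial updating is additive in the counts, the combined data contributed (α_post−α_prior, β_post−β_prior) successes and failures.
Total across both batches: 19−5=14 detections, 54−17=37 misses.
Subtract the second batch: 14−6=8 detections and 37−24=13 misses.

8 detections and 13 misses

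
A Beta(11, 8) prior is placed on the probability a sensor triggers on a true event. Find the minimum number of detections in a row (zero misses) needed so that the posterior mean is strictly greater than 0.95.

After k detections and 0 misses the posterior is Beta(11+k, 8), with mean (11+k)/(11+8+k).
Set (11+k)/(19+k) > 0.95 and solve: k > (0.95·19 − 11)/(1 − 0.95) = 141.000.
The smallest integer exceeding 141.000 is 142, and checking k=142: (153)/(161) = 0.9503 > 0.95.

k = 142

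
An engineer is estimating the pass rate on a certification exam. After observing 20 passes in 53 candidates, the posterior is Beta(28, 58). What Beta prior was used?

Beta(8, 25)

Under Beta–binomial conjugacy the posterior parameters are (α+s, β+f).
So α = 28 − 20 = 8 and β = 58 − 33 = 25.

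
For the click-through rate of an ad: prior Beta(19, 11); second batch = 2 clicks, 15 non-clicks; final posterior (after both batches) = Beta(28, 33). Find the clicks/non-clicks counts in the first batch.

7 clicks and 7 non-clicks

Because Beta–binomial updating is additive in the counts, the combined data contributed (α_post−α_prior, β_post−β_prior) successes and failures.
Total across both batches: 28−19=9 clicks, 33−11=22 non-clicks.
Subtract the second batch: 9−2=7 clicks and 22−15=7 non-clicks.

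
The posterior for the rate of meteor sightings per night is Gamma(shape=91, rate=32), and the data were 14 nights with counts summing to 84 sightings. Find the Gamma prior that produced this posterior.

Gamma–Poisson conjugacy: posterior shape = α + Σxᵢ, posterior rate = β + n.
So α = 91 − 84 = 7 and β = 32 − 14 = 18.

Gamma(shape=7, rate=18)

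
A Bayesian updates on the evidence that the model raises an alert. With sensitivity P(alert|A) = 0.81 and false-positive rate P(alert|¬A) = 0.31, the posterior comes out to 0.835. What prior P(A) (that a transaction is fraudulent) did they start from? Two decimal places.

Bayes' rule in odds form gives O(A|E) = O(A)·[P(E|A)/P(E|¬A)], hence O(A) = O(A|E)/LR.
Posterior odds = 0.835/(1−0.835) = 5.0606. LR = 0.81/0.31 = 2.6129.
Prior odds = 5.0606/2.6129 = 1.9368, so P(A) = 1.9368/(1+1.9368) ≈ 0.66.

P(A) = 0.66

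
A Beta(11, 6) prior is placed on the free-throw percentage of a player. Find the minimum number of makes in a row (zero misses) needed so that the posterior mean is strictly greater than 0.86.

k = 26

After k makes and 0 misses the posterior is Beta(11+k, 6), with mean (11+k)/(11+6+k).
Set (11+k)/(17+k) > 0.86 and solve: k > (0.86·17 − 11)/(1 − 0.86) = 25.857.
The smallest integer exceeding 25.857 is 26.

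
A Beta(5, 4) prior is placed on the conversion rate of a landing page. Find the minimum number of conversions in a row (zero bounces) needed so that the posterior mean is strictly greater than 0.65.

After k conversions and 0 bounces the posterior is Beta(5+k, 4), with mean (5+k)/(5+4+k).
Set (5+k)/(9+k) > 0.65 and solve: k > (0.65·9 − 5)/(1 − 0.65) = 2.429.
The smallest integer exceeding 2.429 is 3.

k = 3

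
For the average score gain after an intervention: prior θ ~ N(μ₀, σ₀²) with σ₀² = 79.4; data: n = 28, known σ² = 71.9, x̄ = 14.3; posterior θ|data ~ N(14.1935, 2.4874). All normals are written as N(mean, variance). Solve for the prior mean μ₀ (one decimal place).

μ₀ = 10.9

The posterior mean is a precision-weighted average: μ_n = (τ₀μ₀ + τ_data·x̄)/(τ₀+τ_data), with τ₀=1/σ₀² and τ_data=n/σ².
Here τ₀ = 1/79.4 = 0.012594 and τ_data = 28/71.9 = 0.389430, so τ_n = 0.402024.
Rearranging for μ₀: μ₀ = (μ_n·τ_n − τ_data·x̄)/τ₀ = (14.1935·0.402024 − 0.389430·14.3) / 0.012594 = 0.137279/0.012594 ≈ 10.9.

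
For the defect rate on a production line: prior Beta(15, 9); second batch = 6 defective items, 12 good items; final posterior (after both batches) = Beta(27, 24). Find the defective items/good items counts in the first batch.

Because Beta–binomial updating is additive in the counts, the combined data contributed (α_post−α_prior, β_post−β_prior) successes and failures.
Total across both batches: 27−15=12 defective items, 24−9=15 good items.
Subtract the second batch: 12−6=6 defective items and 15−12=3 good items.

6 defective items and 3 good items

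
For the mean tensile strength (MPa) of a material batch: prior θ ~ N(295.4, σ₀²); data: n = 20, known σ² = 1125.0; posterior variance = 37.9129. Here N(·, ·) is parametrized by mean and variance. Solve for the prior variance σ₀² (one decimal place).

σ₀² = 116.3

For the Normal–Normal model with known σ², precisions add: τ_n = τ₀ + n/σ².
So 1/σ₀² = 1/37.9129 − 20/1125.0 = 0.026376 − 0.017778 = 0.008598.
Hence σ₀² = 1/0.008598 ≈ 116.3.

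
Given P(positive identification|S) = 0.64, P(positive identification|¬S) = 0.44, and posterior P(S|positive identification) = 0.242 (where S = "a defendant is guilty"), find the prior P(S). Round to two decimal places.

P(S) = 0.18

In odds form, posterior odds = prior odds × likelihood ratio, so prior odds = posterior odds ÷ LR.
Posterior odds = 0.242/(1−0.242) = 0.3193. LR = 0.64/0.44 = 1.4545.
Prior odds = 0.3193/1.4545 = 0.2195, so P(S) = 0.2195/(1+0.2195) ≈ 0.18.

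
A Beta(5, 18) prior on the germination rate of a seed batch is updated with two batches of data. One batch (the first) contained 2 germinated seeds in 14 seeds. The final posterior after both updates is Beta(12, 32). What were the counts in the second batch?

5 germinated seeds and 2 non-germinating seeds

Because Beta–binomial updating is additive in the counts, the combined data contributed (α_post−α_prior, β_post−β_prior) successes and failures.
Total across both batches: 12−5=7 germinated seeds, 32−18=14 non-germinating seeds.
Subtract the first batch: 7−2=5 germinated seeds and 14−12=2 non-germinating seeds.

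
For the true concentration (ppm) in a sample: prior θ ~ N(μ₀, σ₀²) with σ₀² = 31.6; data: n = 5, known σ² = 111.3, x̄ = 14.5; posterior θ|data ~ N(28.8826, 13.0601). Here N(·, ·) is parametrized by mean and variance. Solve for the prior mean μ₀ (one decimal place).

The posterior mean is a precision-weighted average: μ_n = (τ₀μ₀ + τ_data·x̄)/(τ₀+τ_data), with τ₀=1/σ₀² and τ_data=n/σ².
Here τ₀ = 1/31.6 = 0.031646 and τ_data = 5/111.3 = 0.044924, so τ_n = 0.076570.
Rearranging for μ₀: μ₀ = (μ_n·τ_n − τ_data·x̄)/τ₀ = (28.8826·0.076570 − 0.044924·14.5) / 0.031646 = 1.560143/0.031646 ≈ 49.3.

μ₀ = 49.3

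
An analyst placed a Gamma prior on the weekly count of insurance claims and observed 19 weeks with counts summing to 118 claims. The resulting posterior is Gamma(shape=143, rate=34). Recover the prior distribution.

A Gamma(α, β) prior (rate parametrization) on a Poisson rate with n observations summing to S gives posterior Gamma(α+S, β+n).
So α = 143 − 118 = 25 and β = 34 − 19 = 15.

Gamma(shape=25, rate=15)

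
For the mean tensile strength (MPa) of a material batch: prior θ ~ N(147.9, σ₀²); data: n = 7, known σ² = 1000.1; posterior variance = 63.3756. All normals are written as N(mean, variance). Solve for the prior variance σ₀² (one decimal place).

σ₀² = 113.9

Posterior precision equals prior precision plus data precision: 1/σ_n² = 1/σ₀² + n/σ².
So 1/σ₀² = 1/63.3756 − 7/1000.1 = 0.015779 − 0.006999 = 0.008780.
Hence σ₀² = 1/0.008780 ≈ 113.9.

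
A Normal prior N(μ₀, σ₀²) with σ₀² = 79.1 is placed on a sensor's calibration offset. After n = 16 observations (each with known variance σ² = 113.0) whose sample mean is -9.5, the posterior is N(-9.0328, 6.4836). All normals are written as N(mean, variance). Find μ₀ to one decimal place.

μ₀ = -3.8

With known observation variance, the Normal–Normal posterior has precision τ_n = τ₀ + n/σ² and mean μ_n = (τ₀μ₀ + (n/σ²)x̄)/τ_n.
Here τ₀ = 1/79.1 = 0.012642 and τ_data = 16/113.0 = 0.141593, so τ_n = 0.154235.
Rearranging for μ₀: μ₀ = (μ_n·τ_n − τ_data·x̄)/τ₀ = (-9.0328·0.154235 − 0.141593·-9.5) / 0.012642 = -0.048040/0.012642 ≈ -3.8.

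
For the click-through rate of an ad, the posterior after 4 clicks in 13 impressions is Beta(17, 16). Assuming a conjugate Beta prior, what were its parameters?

Beta(13, 7)

Beta is conjugate to the binomial likelihood: posterior = Beta(α+s, β+f).
Subtract the data counts: 17−4=13, 16−9=7.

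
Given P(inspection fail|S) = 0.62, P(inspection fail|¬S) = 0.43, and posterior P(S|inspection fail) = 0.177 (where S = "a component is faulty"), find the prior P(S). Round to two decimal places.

Bayes' rule in odds form gives O(S|E) = O(S)·[P(E|S)/P(E|¬S)], hence O(S) = O(S|E)/LR.
Posterior odds = 0.177/(1−0.177) = 0.2151. LR = 0.62/0.43 = 1.4419.
Prior odds = 0.2151/1.4419 = 0.1492, so P(S) = 0.1492/(1+0.1492) ≈ 0.13.

P(S) = 0.13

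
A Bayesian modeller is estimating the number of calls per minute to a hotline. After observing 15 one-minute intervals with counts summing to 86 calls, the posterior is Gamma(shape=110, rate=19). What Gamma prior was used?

A Gamma(α, β) prior (rate parametrization) on a Poisson rate with n observations summing to S gives posterior Gamma(α+S, β+n).
So α = 110 − 86 = 24 and β = 19 − 15 = 4.

Gamma(shape=24, rate=4)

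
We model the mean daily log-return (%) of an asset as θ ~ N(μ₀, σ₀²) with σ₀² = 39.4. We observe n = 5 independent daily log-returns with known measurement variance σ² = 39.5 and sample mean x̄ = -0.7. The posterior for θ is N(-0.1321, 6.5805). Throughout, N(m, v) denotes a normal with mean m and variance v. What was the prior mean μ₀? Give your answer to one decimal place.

μ₀ = 2.7

The posterior mean is a precision-weighted average: μ_n = (τ₀μ₀ + τ_data·x̄)/(τ₀+τ_data), with τ₀=1/σ₀² and τ_data=n/σ².
Here τ₀ = 1/39.4 = 0.025381 and τ_data = 5/39.5 = 0.126582, so τ_n = 0.151963.
Rearranging for μ₀: μ₀ = (μ_n·τ_n − τ_data·x̄)/τ₀ = (-0.1321·0.151963 − 0.126582·-0.7) / 0.025381 = 0.068533/0.025381 ≈ 2.7.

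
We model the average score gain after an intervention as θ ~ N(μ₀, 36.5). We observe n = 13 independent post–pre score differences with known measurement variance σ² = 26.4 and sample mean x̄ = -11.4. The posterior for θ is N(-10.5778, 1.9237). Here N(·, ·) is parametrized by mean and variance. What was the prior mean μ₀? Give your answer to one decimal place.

The posterior mean is a precision-weighted average: μ_n = (τ₀μ₀ + τ_data·x̄)/(τ₀+τ_data), with τ₀=1/σ₀² and τ_data=n/σ².
Here τ₀ = 1/36.5 = 0.027397 and τ_data = 13/26.4 = 0.492424, so τ_n = 0.519821.
Rearranging for μ₀: μ₀ = (μ_n·τ_n − τ_data·x̄)/τ₀ = (-10.5778·0.519821 − 0.492424·-11.4) / 0.027397 = 0.115071/0.027397 ≈ 4.2.

μ₀ = 4.2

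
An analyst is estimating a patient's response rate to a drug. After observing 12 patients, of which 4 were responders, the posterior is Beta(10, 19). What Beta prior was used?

Beta(6, 11)

Under Beta–binomial conjugacy the posterior parameters are (a+s, b+f).
Subtract the data counts: 10−4=6, 19−8=11.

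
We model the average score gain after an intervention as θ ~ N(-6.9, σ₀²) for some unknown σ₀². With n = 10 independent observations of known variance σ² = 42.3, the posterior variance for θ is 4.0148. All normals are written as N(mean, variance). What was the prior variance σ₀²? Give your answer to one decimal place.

σ₀² = 78.9

For the Normal–Normal model with known σ², precisions add: τ_n = τ₀ + n/σ².
So 1/σ₀² = 1/4.0148 − 10/42.3 = 0.249078 − 0.236407 = 0.012671.
Hence σ₀² = 1/0.012671 ≈ 78.9.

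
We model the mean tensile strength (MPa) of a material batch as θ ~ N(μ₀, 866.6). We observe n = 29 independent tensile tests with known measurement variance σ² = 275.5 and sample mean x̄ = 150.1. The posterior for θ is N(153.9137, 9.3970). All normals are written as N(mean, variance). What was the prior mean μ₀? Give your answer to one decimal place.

μ₀ = 501.8

The posterior mean is a precision-weighted average: μ_n = (τ₀μ₀ + τ_data·x̄)/(τ₀+τ_data), with τ₀=1/σ₀² and τ_data=n/σ².
Here τ₀ = 1/866.6 = 0.001154 and τ_data = 29/275.5 = 0.105263, so τ_n = 0.106417.
Rearranging for μ₀: μ₀ = (μ_n·τ_n − τ_data·x̄)/τ₀ = (153.9137·0.106417 − 0.105263·150.1) / 0.001154 = 0.579058/0.001154 ≈ 501.8.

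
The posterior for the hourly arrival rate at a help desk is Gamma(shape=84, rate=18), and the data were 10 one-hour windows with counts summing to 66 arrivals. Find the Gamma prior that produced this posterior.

Gamma(shape=18, rate=8)

A Gamma(α, β) prior (rate parametrization) on a Poisson rate with n observations summing to S gives posterior Gamma(α+S, β+n).
So α = 84 − 66 = 18 and β = 18 − 10 = 8.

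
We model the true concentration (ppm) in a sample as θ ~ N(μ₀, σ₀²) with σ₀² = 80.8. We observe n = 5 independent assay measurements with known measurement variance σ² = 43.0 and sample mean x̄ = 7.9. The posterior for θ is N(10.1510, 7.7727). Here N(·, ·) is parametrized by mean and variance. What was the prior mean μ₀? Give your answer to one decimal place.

With known observation variance, the Normal–Normal posterior has precision τ_n = τ₀ + n/σ² and mean μ_n = (τ₀μ₀ + (n/σ²)x̄)/τ_n.
Here τ₀ = 1/80.8 = 0.012376 and τ_data = 5/43.0 = 0.116279, so τ_n = 0.128655.
Rearranging for μ₀: μ₀ = (μ_n·τ_n − τ_data·x̄)/τ₀ = (10.1510·0.128655 − 0.116279·7.9) / 0.012376 = 0.387373/0.012376 ≈ 31.3.

μ₀ = 31.3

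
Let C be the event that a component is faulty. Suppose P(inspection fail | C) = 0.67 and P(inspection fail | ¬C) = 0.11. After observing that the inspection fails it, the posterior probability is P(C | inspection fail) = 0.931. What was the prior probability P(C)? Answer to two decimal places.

In odds form, posterior odds = prior odds × likelihood ratio, so prior odds = posterior odds ÷ LR.
Posterior odds = 0.931/(1−0.931) = 13.4928. LR = 0.67/0.11 = 6.0909.
Prior odds = 13.4928/6.0909 = 2.2152, so P(C) = 2.2152/(1+2.2152) ≈ 0.69.

P(C) = 0.69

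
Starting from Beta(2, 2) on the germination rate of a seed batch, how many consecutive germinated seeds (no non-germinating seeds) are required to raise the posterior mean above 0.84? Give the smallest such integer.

After k germinated seeds and 0 non-germinating seeds the posterior is Beta(2+k, 2), with mean (2+k)/(2+2+k).
Set (2+k)/(4+k) > 0.84 and solve: k > (0.84·4 − 2)/(1 − 0.84) = 8.500.
The smallest integer exceeding 8.500 is 9, and checking k=9: (11)/(13) = 0.8462 > 0.84.

k = 9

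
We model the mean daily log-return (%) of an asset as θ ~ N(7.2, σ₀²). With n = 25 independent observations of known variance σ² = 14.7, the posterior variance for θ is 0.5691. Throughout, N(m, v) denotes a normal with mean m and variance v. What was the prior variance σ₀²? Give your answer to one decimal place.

σ₀² = 17.7

Posterior precision equals prior precision plus data precision: 1/σ_n² = 1/σ₀² + n/σ².
So 1/σ₀² = 1/0.5691 − 25/14.7 = 1.757160 − 1.700680 = 0.056480.
Hence σ₀² = 1/0.056480 ≈ 17.7.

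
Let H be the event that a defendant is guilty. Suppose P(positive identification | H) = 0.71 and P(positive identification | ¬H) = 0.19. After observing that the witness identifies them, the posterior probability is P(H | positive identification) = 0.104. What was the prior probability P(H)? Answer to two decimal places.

P(H) = 0.03

Bayes' rule in odds form gives O(H|E) = O(H)·[P(E|H)/P(E|¬H)], hence O(H) = O(H|E)/LR.
Posterior odds = 0.104/(1−0.104) = 0.1161. LR = 0.71/0.19 = 3.7368.
Prior odds = 0.1161/3.7368 = 0.0311, so P(H) = 0.0311/(1+0.0311) ≈ 0.03.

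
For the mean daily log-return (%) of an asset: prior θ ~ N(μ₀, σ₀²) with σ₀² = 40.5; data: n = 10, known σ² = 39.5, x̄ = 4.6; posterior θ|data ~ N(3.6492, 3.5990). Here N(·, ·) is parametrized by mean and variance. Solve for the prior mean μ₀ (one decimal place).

μ₀ = -6.1

With known observation variance, the Normal–Normal posterior has precision τ_n = τ₀ + n/σ² and mean μ_n = (τ₀μ₀ + (n/σ²)x̄)/τ_n.
Here τ₀ = 1/40.5 = 0.024691 and τ_data = 10/39.5 = 0.253165, so τ_n = 0.277856.
Rearranging for μ₀: μ₀ = (μ_n·τ_n − τ_data·x̄)/τ₀ = (3.6492·0.277856 − 0.253165·4.6) / 0.024691 = -0.150607/0.024691 ≈ -6.1.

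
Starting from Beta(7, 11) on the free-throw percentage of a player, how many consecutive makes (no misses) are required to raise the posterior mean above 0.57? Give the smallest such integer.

k = 8

After k makes and 0 misses the posterior is Beta(7+k, 11), with mean (7+k)/(7+11+k).
Set (7+k)/(18+k) > 0.57 and solve: k > (0.57·18 − 7)/(1 − 0.57) = 7.581.
The smallest integer exceeding 7.581 is 8, and checking k=8: (15)/(26) = 0.5769 > 0.57.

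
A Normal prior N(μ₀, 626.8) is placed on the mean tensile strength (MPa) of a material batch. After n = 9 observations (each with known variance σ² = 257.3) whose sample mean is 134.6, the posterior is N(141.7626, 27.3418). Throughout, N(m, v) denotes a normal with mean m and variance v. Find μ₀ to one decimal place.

With known observation variance, the Normal–Normal posterior has precision τ_n = τ₀ + n/σ² and mean μ_n = (τ₀μ₀ + (n/σ²)x̄)/τ_n.
Here τ₀ = 1/626.8 = 0.001595 and τ_data = 9/257.3 = 0.034979, so τ_n = 0.036574.
Rearranging for μ₀: μ₀ = (μ_n·τ_n − τ_data·x̄)/τ₀ = (141.7626·0.036574 − 0.034979·134.6) / 0.001595 = 0.476652/0.001595 ≈ 298.8.

μ₀ = 298.8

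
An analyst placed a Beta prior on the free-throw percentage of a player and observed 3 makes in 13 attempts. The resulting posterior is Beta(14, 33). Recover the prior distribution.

Beta(11, 23)

Beta is conjugate to the binomial likelihood: posterior = Beta(α+s, β+f).
Subtract the data counts: 14−3=11, 33−10=23.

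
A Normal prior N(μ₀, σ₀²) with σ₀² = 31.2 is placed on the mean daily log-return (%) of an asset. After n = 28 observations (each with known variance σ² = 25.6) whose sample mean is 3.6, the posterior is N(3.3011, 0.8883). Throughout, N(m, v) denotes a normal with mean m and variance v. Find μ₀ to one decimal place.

With known observation variance, the Normal–Normal posterior has precision τ_n = τ₀ + n/σ² and mean μ_n = (τ₀μ₀ + (n/σ²)x̄)/τ_n.
Here τ₀ = 1/31.2 = 0.032051 and τ_data = 28/25.6 = 1.093750, so τ_n = 1.125801.
Rearranging for μ₀: μ₀ = (μ_n·τ_n − τ_data·x̄)/τ₀ = (3.3011·1.125801 − 1.093750·3.6) / 0.032051 = -0.221118/0.032051 ≈ -6.9.

μ₀ = -6.9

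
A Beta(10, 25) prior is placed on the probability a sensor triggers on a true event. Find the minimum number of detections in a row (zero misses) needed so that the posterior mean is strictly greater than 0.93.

After k detections and 0 misses the posterior is Beta(10+k, 25), with mean (10+k)/(10+25+k).
Set (10+k)/(35+k) > 0.93 and solve: k > (0.93·35 − 10)/(1 − 0.93) = 322.143.
The smallest integer exceeding 322.143 is 323, and checking k=323: (333)/(358) = 0.9302 > 0.93.

k = 323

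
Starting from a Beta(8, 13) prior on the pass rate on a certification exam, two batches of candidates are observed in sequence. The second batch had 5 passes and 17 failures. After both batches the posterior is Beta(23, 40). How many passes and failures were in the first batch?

Because Beta–binomial updating is additive in the counts, the combined data contributed (α_post−α_prior, β_post−β_prior) successes and failures.
Total across both batches: 23−8=15 passes, 40−13=27 failures.
Subtract the second batch: 15−5=10 passes and 27−17=10 failures.

10 passes and 10 failures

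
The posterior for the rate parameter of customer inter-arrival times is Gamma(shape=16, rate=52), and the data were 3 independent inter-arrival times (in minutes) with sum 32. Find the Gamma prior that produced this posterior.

Gamma(shape=13, rate=20)

Gamma–exponential conjugacy: posterior shape = α + n, posterior rate = β + Σtᵢ.
So α = 16 − 3 = 13 and β = 52 − 32 = 20.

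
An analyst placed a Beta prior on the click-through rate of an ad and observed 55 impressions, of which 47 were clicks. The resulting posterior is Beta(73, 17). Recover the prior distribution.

Under Beta–binomial conjugacy the posterior parameters are (a+s, b+f).
Subtract the data counts: 73−47=26, 17−8=9.

Beta(26, 9)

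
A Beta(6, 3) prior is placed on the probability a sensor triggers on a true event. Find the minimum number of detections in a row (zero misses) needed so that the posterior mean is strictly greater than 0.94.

k = 42

After k detections and 0 misses the posterior is Beta(6+k, 3), with mean (6+k)/(6+3+k).
Set (6+k)/(9+k) > 0.94 and solve: k > (0.94·9 − 6)/(1 − 0.94) = 41.000.
The smallest integer exceeding 41.000 is 42, and checking k=42: (48)/(51) = 0.9412 > 0.94.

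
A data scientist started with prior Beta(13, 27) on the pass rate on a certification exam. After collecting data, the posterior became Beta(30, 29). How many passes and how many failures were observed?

Beta is conjugate to the binomial likelihood: posterior = Beta(a+s, b+f).
So s = 30 − 13 = 17 and f = 29 − 27 = 2.

17 passes and 2 failures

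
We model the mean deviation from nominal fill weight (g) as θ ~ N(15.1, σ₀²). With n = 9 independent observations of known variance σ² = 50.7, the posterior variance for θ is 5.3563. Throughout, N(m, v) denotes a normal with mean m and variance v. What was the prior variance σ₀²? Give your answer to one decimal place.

σ₀² = 108.9

Posterior precision equals prior precision plus data precision: 1/σ_n² = 1/σ₀² + n/σ².
So 1/σ₀² = 1/5.3563 − 9/50.7 = 0.186696 − 0.177515 = 0.009181.
Hence σ₀² = 1/0.009181 ≈ 108.9.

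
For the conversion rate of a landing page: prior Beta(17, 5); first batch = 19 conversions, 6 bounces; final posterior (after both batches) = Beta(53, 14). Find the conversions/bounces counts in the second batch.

Because Beta–binomial updating is additive in the counts, the combined data contributed (α_post−α_prior, β_post−β_prior) successes and failures.
Total across both batches: 53−17=36 conversions, 14−5=9 bounces.
Subtract the first batch: 36−19=17 conversions and 9−6=3 bounces.

17 conversions and 3 bounces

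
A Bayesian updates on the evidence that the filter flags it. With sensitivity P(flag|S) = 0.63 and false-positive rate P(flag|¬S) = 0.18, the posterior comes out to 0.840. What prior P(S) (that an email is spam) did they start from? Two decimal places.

In odds form, posterior odds = prior odds × likelihood ratio, so prior odds = posterior odds ÷ LR.
Posterior odds = 0.840/(1−0.840) = 5.2500. LR = 0.63/0.18 = 3.5000.
Prior odds = 5.2500/3.5000 = 1.5000, so P(S) = 1.5000/(1+1.5000) ≈ 0.60.

P(S) = 0.60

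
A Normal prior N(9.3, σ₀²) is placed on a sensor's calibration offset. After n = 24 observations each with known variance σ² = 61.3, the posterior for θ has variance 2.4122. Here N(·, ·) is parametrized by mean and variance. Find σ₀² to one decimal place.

Posterior precision equals prior precision plus data precision: 1/σ_n² = 1/σ₀² + n/σ².
So 1/σ₀² = 1/2.4122 − 24/61.3 = 0.414559 − 0.391517 = 0.023042.
Hence σ₀² = 1/0.023042 ≈ 43.4.

σ₀² = 43.4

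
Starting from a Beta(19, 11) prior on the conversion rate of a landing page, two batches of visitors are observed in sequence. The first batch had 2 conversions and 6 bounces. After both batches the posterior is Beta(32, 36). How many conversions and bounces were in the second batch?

11 conversions and 19 bounces

Sequential conjugate updates are equivalent to a single update on the pooled data, so total successes = posterior α − prior α and total failures = posterior β − prior β.
Total across both batches: 32−19=13 conversions, 36−11=25 bounces.
Subtract the first batch: 13−2=11 conversions and 25−6=19 bounces.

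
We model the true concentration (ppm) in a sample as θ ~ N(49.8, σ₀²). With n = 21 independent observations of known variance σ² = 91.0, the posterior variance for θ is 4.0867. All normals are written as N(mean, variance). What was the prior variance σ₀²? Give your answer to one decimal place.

σ₀² = 71.8

Posterior precision equals prior precision plus data precision: 1/σ_n² = 1/σ₀² + n/σ².
So 1/σ₀² = 1/4.0867 − 21/91.0 = 0.244696 − 0.230769 = 0.013927.
Hence σ₀² = 1/0.013927 ≈ 71.8.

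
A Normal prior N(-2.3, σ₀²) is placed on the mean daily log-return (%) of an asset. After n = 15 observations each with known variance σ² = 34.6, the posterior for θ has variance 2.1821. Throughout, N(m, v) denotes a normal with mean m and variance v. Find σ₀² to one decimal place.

σ₀² = 40.4

For the Normal–Normal model with known σ², precisions add: τ_n = τ₀ + n/σ².
So 1/σ₀² = 1/2.1821 − 15/34.6 = 0.458274 − 0.433526 = 0.024748.
Hence σ₀² = 1/0.024748 ≈ 40.4.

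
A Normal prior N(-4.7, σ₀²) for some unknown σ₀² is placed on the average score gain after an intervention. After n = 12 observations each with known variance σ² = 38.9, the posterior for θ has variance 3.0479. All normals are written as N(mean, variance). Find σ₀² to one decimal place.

σ₀² = 51.0

Posterior precision equals prior precision plus data precision: 1/σ_n² = 1/σ₀² + n/σ².
So 1/σ₀² = 1/3.0479 − 12/38.9 = 0.328095 − 0.308483 = 0.019612.
Hence σ₀² = 1/0.019612 ≈ 51.0.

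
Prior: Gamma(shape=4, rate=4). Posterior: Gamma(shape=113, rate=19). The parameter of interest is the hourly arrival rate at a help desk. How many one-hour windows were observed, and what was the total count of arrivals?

A Gamma(α, β) prior (rate parametrization) on a Poisson rate with n observations summing to S gives posterior Gamma(α+S, β+n).
Matching: Σxᵢ = 113 − 4 = 109 and n = 19 − 4 = 15.

n = 15 one-hour windows with total 109 arrivals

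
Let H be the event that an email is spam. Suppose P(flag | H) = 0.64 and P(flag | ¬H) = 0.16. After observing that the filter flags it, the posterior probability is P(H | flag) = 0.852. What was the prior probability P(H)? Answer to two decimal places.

P(H) = 0.59

Bayes' rule in odds form gives O(H|E) = O(H)·[P(E|H)/P(E|¬H)], hence O(H) = O(H|E)/LR.
Posterior odds = 0.852/(1−0.852) = 5.7568. LR = 0.64/0.16 = 4.0000.
Prior odds = 5.7568/4.0000 = 1.4392, so P(H) = 1.4392/(1+1.4392) ≈ 0.59.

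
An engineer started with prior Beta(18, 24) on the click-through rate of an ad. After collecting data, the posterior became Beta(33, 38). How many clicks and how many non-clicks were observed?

15 clicks and 14 non-clicks

Beta is conjugate to the binomial likelihood: posterior = Beta(a+s, b+f).
Match parameters: s=33−18=15, f=38−24=14.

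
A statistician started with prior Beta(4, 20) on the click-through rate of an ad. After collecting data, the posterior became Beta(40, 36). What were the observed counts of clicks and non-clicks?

Under Beta–binomial conjugacy the posterior parameters are (α+s, β+f).
So s = 40 − 4 = 36 and f = 36 − 20 = 16.

36 clicks and 16 non-clicks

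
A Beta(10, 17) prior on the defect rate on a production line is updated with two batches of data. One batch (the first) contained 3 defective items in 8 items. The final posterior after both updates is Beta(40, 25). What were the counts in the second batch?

27 defective items and 3 good items

Because Beta–binomial updating is additive in the counts, the combined data contributed (α_post−α_prior, β_post−β_prior) successes and failures.
Total across both batches: 40−10=30 defective items, 25−17=8 good items.
Subtract the first batch: 30−3=27 defective items and 8−5=3 good items.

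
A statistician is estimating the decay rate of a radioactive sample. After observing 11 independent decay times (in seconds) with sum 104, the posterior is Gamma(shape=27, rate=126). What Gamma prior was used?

Gamma(shape=16, rate=22)

For an exponential likelihood with a Gamma(α, β) prior on the rate, n observations with total T give posterior Gamma(α+n, β+T).
So α = 27 − 11 = 16 and β = 126 − 104 = 22.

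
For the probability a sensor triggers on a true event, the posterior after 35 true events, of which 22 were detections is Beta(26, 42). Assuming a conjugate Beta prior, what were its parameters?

Under Beta–binomial conjugacy the posterior parameters are (α+s, β+f).
Subtract the data counts: 26−22=4, 42−13=29.

Beta(4, 29)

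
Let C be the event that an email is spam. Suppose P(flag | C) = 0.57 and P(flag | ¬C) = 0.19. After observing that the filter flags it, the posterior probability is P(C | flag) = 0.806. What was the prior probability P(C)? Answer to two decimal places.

Bayes' rule in odds form gives O(C|E) = O(C)·[P(E|C)/P(E|¬C)], hence O(C) = O(C|E)/LR.
Posterior odds = 0.806/(1−0.806) = 4.1546. LR = 0.57/0.19 = 3.0000.
Prior odds = 4.1546/3.0000 = 1.3849, so P(C) = 1.3849/(1+1.3849) ≈ 0.58.

P(C) = 0.58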